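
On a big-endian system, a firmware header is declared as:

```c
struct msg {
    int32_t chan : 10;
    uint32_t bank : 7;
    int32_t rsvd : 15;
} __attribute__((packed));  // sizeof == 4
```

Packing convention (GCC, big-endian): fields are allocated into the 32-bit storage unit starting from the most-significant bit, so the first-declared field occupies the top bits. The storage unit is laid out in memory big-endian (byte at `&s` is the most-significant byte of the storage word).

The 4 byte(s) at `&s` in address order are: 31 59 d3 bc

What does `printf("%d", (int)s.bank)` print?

51

[0]=0x31 [1]=0x59 [2]=0xd3 [3]=0xbc (big-endian) → word 0x3159d3bc
chan [22+:10] = (word>>22) & 0x3ff = 197
bank [15+:7] = (word>>15) & 0x7f = 51  ←
rsvd [0+:15] = (word>>0) & 0x7fff = 21436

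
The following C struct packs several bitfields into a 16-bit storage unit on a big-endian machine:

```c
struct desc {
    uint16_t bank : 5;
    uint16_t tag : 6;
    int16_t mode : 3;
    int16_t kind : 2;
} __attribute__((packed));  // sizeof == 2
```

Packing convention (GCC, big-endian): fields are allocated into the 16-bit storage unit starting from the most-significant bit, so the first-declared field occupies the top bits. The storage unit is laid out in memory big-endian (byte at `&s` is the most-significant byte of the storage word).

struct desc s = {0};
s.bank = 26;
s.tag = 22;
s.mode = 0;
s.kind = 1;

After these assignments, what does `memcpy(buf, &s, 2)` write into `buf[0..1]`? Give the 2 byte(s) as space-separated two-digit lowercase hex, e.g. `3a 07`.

bank (5b) val=26 bits=0x1a at bit 11: 0xd000
tag (6b) val=22 bits=0x16 at bit 5: 0xd2c0
mode (3b) val=0 bits=0x0 at bit 2: 0xd2c0
kind (2b) val=1 bits=0x1 at bit 0: 0xd2c1
word = 0xd2c1 → big-endian bytes:
  [0]=0xd2  [1]=0xc1

d2 c1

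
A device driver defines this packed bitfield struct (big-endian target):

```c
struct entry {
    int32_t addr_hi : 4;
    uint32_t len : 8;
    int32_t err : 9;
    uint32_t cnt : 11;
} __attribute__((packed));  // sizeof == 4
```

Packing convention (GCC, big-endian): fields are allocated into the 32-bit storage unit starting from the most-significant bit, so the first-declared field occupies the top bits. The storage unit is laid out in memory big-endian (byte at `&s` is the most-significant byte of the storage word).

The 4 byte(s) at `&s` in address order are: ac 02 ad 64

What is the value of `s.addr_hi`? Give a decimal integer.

[0]=0xac [1]=0x02 [2]=0xad [3]=0x64 (big-endian) → word 0xac02ad64
addr_hi [28+:4] = (word>>28) & 0xf = 10  ←
len [20+:8] = (word>>20) & 0xff = 192
err [11+:9] = (word>>11) & 0x1ff = 85
cnt [0+:11] = (word>>0) & 0x7ff = 1380
addr_hi signed 4b, MSB=1: 10 - 16 = -6

-6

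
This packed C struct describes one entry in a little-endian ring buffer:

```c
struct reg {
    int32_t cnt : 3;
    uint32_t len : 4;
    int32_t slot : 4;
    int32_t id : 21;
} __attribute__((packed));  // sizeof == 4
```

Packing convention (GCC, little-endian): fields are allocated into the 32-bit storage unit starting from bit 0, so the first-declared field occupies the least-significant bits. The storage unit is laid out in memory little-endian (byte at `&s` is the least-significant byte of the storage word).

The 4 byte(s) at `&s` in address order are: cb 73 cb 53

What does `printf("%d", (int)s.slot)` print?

[0]=0xcb [1]=0x73 [2]=0xcb [3]=0x53 (little-endian) → word 0x53cb73cb
cnt [0+:3] = (word>>0) & 0x7 = 3
len [3+:4] = (word>>3) & 0xf = 9
slot [7+:4] = (word>>7) & 0xf = 7  ←
id [11+:21] = (word>>11) & 0x1fffff = 686446
slot signed 4b, MSB=0: value = 7

7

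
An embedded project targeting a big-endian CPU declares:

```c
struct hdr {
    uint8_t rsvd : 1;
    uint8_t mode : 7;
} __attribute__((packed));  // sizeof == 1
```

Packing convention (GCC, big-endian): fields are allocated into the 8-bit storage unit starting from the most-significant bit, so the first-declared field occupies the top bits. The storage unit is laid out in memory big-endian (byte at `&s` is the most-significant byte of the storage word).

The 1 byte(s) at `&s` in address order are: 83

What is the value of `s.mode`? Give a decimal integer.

3

[0]=0x83 (big-endian) → word 0x83
rsvd [7+:1] = (word>>7) & 0x1 = 1
mode [0+:7] = (word>>0) & 0x7f = 3  ←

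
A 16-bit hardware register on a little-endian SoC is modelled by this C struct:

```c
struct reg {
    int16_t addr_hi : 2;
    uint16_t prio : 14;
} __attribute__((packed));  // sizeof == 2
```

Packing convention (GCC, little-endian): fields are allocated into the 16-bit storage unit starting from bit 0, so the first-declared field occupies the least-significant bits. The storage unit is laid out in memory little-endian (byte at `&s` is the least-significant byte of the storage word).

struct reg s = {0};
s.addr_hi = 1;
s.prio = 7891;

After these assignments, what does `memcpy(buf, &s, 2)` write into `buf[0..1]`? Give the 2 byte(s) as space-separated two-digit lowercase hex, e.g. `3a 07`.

addr_hi:2 = 1 → 0x1 << 0 → word 0x0001
prio:14 = 7891 → 0x1ed3 << 2 → word 0x7b4d
word = 0x7b4d → little-endian bytes:
  [0]=0x4d  [1]=0x7b

4d 7b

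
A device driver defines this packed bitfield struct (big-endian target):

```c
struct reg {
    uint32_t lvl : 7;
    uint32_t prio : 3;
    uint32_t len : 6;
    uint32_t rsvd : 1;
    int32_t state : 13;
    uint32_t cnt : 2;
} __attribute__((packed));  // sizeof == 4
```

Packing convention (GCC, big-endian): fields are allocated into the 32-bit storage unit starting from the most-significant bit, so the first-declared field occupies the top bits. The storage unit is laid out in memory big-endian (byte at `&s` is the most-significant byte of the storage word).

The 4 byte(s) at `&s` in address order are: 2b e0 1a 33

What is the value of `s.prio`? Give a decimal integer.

[0]=0x2b [1]=0xe0 [2]=0x1a [3]=0x33 (big-endian) → word 0x2be01a33
lvl [25+:7] = (word>>25) & 0x7f = 21
prio [22+:3] = (word>>22) & 0x7 = 7  ←
len [16+:6] = (word>>16) & 0x3f = 32
rsvd [15+:1] = (word>>15) & 0x1 = 0
state [2+:13] = (word>>2) & 0x1fff = 1676
cnt [0+:2] = (word>>0) & 0x3 = 3

7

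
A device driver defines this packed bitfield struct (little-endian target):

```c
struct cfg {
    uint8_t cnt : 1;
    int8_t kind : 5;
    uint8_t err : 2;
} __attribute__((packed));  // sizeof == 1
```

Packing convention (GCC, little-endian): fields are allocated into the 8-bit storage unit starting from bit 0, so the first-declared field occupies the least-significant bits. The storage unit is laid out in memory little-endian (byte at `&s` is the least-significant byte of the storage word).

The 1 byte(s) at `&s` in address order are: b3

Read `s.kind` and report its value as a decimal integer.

-7

[0]=0xb3 (little-endian) → word 0xb3
cnt [0+:1] = (word>>0) & 0x1 = 1
kind [1+:5] = (word>>1) & 0x1f = 25  ←
err [6+:2] = (word>>6) & 0x3 = 2
kind signed 5b, MSB=1: 25 - 32 = -7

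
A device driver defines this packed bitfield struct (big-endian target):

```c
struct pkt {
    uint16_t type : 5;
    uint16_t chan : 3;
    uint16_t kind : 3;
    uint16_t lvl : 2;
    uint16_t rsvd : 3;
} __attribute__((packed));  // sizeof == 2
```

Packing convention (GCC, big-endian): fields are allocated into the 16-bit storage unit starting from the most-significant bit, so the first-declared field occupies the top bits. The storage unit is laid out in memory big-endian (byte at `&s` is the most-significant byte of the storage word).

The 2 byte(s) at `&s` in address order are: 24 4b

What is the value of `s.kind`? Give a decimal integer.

2

[0]=0x24 [1]=0x4b (big-endian) → word 0x244b
type:5 @ bit 11 → (0x244b>>11)&0x1f = 0x4
chan:3 @ bit 8 → (0x244b>>8)&0x7 = 0x4
kind:3 @ bit 5 → (0x244b>>5)&0x7 = 0x2  ←
lvl:2 @ bit 3 → (0x244b>>3)&0x3 = 0x1
rsvd:3 @ bit 0 → (0x244b>>0)&0x7 = 0x3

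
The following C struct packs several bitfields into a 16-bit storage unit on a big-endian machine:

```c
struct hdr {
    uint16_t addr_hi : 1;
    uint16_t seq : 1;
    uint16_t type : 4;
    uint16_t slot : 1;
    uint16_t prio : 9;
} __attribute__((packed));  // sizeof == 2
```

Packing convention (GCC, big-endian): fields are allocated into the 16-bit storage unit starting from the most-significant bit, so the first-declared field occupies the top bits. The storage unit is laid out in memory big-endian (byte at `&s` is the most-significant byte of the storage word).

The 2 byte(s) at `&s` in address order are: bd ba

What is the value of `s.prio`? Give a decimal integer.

[0]=0xbd [1]=0xba (big-endian) → word 0xbdba
addr_hi:1 @ bit 15 → (0xbdba>>15)&0x1 = 0x1
seq:1 @ bit 14 → (0xbdba>>14)&0x1 = 0x0
type:4 @ bit 10 → (0xbdba>>10)&0xf = 0xf
slot:1 @ bit 9 → (0xbdba>>9)&0x1 = 0x0
prio:9 @ bit 0 → (0xbdba>>0)&0x1ff = 0x1ba  ←

442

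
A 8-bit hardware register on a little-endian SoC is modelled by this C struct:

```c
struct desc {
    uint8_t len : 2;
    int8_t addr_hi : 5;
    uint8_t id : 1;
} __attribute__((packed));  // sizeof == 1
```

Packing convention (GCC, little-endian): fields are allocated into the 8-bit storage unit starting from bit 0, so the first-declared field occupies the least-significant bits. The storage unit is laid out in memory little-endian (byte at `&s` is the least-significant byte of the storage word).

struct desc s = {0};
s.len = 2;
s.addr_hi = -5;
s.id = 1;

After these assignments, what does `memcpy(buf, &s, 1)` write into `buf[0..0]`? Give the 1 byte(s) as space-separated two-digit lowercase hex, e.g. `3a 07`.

[0+:2] len=2 & 0x3 = 0x2; word=0x02
[2+:5] addr_hi=-5 & 0x1f = 0x1b; word=0x6e
[7+:1] id=1 & 0x1 = 0x1; word=0xee
word = 0xee → little-endian bytes:
  [0]=0xee

ee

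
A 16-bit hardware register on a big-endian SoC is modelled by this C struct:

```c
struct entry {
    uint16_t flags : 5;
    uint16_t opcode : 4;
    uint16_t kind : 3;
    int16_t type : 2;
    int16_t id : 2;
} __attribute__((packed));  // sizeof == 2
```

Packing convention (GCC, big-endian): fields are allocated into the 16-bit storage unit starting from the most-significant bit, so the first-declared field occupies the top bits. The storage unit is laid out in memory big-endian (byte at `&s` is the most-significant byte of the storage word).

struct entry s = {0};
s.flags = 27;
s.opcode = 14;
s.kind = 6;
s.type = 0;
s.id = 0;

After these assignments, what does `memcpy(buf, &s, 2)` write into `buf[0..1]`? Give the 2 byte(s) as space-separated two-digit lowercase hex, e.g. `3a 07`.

[11+:5] flags=27 & 0x1f = 0x1b; word=0xd800
[7+:4] opcode=14 & 0xf = 0xe; word=0xdf00
[4+:3] kind=6 & 0x7 = 0x6; word=0xdf60
[2+:2] type=0 & 0x3 = 0x0; word=0xdf60
[0+:2] id=0 & 0x3 = 0x0; word=0xdf60
word = 0xdf60 → big-endian bytes:
  [0]=0xdf  [1]=0x60

df 60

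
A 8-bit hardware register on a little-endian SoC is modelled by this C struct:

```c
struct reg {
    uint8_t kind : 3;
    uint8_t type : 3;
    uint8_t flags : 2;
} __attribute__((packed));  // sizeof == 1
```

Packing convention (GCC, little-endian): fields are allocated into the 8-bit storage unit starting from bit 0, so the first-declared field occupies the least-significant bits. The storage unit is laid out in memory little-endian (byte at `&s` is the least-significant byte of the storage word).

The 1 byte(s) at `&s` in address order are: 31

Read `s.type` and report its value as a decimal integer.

[0]=0x31 (little-endian) → word 0x31
kind:3 @ bit 0 → (0x31>>0)&0x7 = 0x1
type:3 @ bit 3 → (0x31>>3)&0x7 = 0x6  ←
flags:2 @ bit 6 → (0x31>>6)&0x3 = 0x0

6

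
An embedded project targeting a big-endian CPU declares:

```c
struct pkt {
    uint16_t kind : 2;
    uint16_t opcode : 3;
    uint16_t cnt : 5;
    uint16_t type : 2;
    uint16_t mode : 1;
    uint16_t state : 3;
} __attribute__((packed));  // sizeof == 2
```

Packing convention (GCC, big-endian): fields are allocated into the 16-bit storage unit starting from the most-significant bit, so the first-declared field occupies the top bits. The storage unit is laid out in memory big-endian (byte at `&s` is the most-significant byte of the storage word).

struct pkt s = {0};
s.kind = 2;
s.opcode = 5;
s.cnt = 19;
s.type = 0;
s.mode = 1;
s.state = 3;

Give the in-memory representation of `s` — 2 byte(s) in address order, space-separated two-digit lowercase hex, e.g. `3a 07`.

kind (2b) val=2 bits=0x2 at bit 14: 0x8000
opcode (3b) val=5 bits=0x5 at bit 11: 0xa800
cnt (5b) val=19 bits=0x13 at bit 6: 0xacc0
type (2b) val=0 bits=0x0 at bit 4: 0xacc0
mode (1b) val=1 bits=0x1 at bit 3: 0xacc8
state (3b) val=3 bits=0x3 at bit 0: 0xaccb
word = 0xaccb → big-endian bytes:
  [0]=0xac  [1]=0xcb

ac cb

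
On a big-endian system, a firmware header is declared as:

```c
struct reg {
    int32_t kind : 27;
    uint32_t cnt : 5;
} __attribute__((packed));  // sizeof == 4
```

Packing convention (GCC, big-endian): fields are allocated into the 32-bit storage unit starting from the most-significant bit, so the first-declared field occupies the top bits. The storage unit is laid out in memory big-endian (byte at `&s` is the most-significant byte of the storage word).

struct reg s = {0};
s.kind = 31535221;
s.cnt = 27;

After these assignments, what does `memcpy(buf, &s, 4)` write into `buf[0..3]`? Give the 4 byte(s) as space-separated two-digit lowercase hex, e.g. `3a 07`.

kind:27 = 31535221 → 0x1e13075 << 5 → word 0x3c260ea0
cnt:5 = 27 → 0x1b << 0 → word 0x3c260ebb
word = 0x3c260ebb → big-endian bytes:
  [0]=0x3c  [1]=0x26  [2]=0x0e  [3]=0xbb

3c 26 0e bb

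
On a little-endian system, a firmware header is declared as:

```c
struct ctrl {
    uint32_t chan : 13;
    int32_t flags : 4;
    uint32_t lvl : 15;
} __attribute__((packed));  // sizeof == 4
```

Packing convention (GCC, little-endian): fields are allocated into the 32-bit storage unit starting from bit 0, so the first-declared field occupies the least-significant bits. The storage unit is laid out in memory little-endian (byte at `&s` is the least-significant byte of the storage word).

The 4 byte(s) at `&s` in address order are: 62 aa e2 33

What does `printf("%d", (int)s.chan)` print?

2658

[0]=0x62 [1]=0xaa [2]=0xe2 [3]=0x33 (little-endian) → word 0x33e2aa62
chan [0+:13] = (word>>0) & 0x1fff = 2658  ←
flags [13+:4] = (word>>13) & 0xf = 5
lvl [17+:15] = (word>>17) & 0x7fff = 6641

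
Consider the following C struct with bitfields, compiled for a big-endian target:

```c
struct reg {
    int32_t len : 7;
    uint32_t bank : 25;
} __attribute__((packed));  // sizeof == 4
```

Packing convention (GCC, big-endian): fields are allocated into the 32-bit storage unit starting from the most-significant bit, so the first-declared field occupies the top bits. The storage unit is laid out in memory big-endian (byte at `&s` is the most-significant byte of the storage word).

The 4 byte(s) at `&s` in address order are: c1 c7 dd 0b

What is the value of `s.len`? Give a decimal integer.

-32

[0]=0xc1 [1]=0xc7 [2]=0xdd [3]=0x0b (big-endian) → word 0xc1c7dd0b
len [25+:7] = (word>>25) & 0x7f = 96  ←
bank [0+:25] = (word>>0) & 0x1ffffff = 29875467
len signed 7b, MSB=1: 96 - 128 = -32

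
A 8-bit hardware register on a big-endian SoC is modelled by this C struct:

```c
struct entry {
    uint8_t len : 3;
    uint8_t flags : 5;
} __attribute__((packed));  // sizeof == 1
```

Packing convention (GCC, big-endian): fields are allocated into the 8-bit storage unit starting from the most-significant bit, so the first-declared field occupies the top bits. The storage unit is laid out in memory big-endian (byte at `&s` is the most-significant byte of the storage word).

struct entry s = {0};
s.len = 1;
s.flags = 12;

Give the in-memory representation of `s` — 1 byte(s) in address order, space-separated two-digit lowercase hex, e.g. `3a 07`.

len:3 = 1 → 0x1 << 5 → word 0x20
flags:5 = 12 → 0xc << 0 → word 0x2c
word = 0x2c → big-endian bytes:
  [0]=0x2c

2c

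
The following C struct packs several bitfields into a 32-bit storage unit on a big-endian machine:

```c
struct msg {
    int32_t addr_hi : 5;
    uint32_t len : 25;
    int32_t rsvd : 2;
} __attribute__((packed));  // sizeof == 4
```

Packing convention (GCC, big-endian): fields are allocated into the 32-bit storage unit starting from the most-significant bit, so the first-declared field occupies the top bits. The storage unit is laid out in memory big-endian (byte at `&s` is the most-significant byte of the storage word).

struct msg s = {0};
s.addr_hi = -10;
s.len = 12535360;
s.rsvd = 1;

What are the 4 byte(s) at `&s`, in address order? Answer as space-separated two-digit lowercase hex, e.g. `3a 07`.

b2 fd 19 01

addr_hi:5 = -10 → 0x16 << 27 → word 0xb0000000
len:25 = 12535360 → 0xbf4640 << 2 → word 0xb2fd1900
rsvd:2 = 1 → 0x1 << 0 → word 0xb2fd1901
word = 0xb2fd1901 → big-endian bytes:
  [0]=0xb2  [1]=0xfd  [2]=0x19  [3]=0x01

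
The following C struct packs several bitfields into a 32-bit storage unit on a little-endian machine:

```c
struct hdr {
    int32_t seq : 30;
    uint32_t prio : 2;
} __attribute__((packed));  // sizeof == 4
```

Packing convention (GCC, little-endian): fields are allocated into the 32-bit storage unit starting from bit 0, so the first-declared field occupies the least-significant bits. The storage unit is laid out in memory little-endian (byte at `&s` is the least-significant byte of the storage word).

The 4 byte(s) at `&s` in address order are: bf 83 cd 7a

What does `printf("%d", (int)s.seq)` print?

[0]=0xbf [1]=0x83 [2]=0xcd [3]=0x7a (little-endian) → word 0x7acd83bf
seq [0+:30] = (word>>0) & 0x3fffffff = 986547135  ←
prio [30+:2] = (word>>30) & 0x3 = 1
seq signed 30b, MSB=1: 986547135 - 1073741824 = -87194689

-87194689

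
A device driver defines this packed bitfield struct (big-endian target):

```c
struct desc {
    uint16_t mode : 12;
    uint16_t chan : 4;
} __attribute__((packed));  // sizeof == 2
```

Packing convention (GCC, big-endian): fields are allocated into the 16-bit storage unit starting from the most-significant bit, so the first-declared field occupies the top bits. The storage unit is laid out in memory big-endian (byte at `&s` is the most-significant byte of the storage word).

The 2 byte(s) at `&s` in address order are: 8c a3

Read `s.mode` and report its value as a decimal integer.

[0]=0x8c [1]=0xa3 (big-endian) → word 0x8ca3
mode [4+:12] = (word>>4) & 0xfff = 2250  ←
chan [0+:4] = (word>>0) & 0xf = 3

2250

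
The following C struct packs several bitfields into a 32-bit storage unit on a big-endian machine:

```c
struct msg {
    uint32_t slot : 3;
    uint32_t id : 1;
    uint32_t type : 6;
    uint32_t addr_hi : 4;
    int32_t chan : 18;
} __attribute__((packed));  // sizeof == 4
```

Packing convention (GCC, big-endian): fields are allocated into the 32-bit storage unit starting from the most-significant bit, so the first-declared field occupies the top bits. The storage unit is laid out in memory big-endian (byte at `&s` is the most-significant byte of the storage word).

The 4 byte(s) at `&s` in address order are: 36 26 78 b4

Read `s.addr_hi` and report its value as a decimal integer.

9

[0]=0x36 [1]=0x26 [2]=0x78 [3]=0xb4 (big-endian) → word 0x362678b4
slot [29+:3] = (word>>29) & 0x7 = 1
id [28+:1] = (word>>28) & 0x1 = 1
type [22+:6] = (word>>22) & 0x3f = 24
addr_hi [18+:4] = (word>>18) & 0xf = 9  ←
chan [0+:18] = (word>>0) & 0x3ffff = 161972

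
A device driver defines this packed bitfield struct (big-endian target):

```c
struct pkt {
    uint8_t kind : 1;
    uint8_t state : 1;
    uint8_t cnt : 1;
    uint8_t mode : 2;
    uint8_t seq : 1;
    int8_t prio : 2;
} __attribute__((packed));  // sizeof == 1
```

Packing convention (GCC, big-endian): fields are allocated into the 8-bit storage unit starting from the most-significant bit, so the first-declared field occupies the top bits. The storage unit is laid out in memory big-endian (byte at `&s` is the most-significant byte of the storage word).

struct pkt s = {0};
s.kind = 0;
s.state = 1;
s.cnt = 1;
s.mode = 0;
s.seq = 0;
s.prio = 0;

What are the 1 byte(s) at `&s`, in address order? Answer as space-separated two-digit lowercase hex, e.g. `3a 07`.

[7+:1] kind=0 & 0x1 = 0x0; word=0x00
[6+:1] state=1 & 0x1 = 0x1; word=0x40
[5+:1] cnt=1 & 0x1 = 0x1; word=0x60
[3+:2] mode=0 & 0x3 = 0x0; word=0x60
[2+:1] seq=0 & 0x1 = 0x0; word=0x60
[0+:2] prio=0 & 0x3 = 0x0; word=0x60
word = 0x60 → big-endian bytes:
  [0]=0x60

60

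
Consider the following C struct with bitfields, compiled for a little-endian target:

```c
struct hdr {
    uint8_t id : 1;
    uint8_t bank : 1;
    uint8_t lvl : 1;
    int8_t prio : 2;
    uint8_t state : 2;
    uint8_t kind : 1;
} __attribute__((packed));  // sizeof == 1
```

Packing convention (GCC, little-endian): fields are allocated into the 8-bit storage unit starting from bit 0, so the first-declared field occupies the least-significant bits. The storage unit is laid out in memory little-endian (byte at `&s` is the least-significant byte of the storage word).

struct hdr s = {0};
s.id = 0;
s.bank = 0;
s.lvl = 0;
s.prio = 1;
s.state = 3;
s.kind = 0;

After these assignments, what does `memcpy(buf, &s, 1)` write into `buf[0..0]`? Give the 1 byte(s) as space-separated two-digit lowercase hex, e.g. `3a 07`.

68

[0+:1] id=0 & 0x1 = 0x0; word=0x00
[1+:1] bank=0 & 0x1 = 0x0; word=0x00
[2+:1] lvl=0 & 0x1 = 0x0; word=0x00
[3+:2] prio=1 & 0x3 = 0x1; word=0x08
[5+:2] state=3 & 0x3 = 0x3; word=0x68
[7+:1] kind=0 & 0x1 = 0x0; word=0x68
word = 0x68 → little-endian bytes:
  [0]=0x68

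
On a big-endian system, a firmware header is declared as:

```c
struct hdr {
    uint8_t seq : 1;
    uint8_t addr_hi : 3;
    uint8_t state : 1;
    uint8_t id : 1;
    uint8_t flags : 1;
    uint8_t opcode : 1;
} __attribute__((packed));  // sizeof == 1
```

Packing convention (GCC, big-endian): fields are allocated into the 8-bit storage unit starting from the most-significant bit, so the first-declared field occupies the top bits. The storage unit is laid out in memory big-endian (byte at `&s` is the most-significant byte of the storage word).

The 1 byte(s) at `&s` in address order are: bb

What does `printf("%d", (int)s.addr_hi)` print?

3

[0]=0xbb (big-endian) → word 0xbb
seq [7+:1] = (word>>7) & 0x1 = 1
addr_hi [4+:3] = (word>>4) & 0x7 = 3  ←
state [3+:1] = (word>>3) & 0x1 = 1
id [2+:1] = (word>>2) & 0x1 = 0
flags [1+:1] = (word>>1) & 0x1 = 1
opcode [0+:1] = (word>>0) & 0x1 = 1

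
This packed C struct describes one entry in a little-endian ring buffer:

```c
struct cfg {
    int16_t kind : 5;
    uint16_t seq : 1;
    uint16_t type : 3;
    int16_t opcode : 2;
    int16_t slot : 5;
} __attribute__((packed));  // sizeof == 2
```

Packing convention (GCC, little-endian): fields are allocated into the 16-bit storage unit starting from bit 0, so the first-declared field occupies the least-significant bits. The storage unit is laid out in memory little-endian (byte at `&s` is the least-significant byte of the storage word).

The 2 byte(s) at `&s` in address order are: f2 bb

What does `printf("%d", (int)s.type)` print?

7

[0]=0xf2 [1]=0xbb (little-endian) → word 0xbbf2
kind:5 @ bit 0 → (0xbbf2>>0)&0x1f = 0x12
seq:1 @ bit 5 → (0xbbf2>>5)&0x1 = 0x1
type:3 @ bit 6 → (0xbbf2>>6)&0x7 = 0x7  ←
opcode:2 @ bit 9 → (0xbbf2>>9)&0x3 = 0x1
slot:5 @ bit 11 → (0xbbf2>>11)&0x1f = 0x17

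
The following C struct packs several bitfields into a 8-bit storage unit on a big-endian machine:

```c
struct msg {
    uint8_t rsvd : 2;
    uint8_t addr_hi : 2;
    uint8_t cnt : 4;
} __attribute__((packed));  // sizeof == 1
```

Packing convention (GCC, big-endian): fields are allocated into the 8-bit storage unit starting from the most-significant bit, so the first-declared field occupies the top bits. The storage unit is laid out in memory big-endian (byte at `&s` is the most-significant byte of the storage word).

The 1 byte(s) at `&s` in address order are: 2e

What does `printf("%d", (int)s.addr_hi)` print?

[0]=0x2e (big-endian) → word 0x2e
rsvd:2 @ bit 6 → (0x2e>>6)&0x3 = 0x0
addr_hi:2 @ bit 4 → (0x2e>>4)&0x3 = 0x2  ←
cnt:4 @ bit 0 → (0x2e>>0)&0xf = 0xe

2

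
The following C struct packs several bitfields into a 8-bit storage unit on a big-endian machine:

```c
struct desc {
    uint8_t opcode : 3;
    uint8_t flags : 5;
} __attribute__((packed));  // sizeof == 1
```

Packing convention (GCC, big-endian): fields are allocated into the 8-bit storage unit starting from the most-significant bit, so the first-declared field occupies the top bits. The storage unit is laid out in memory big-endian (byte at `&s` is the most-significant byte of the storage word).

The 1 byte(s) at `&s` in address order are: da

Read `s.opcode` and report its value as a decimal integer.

6

[0]=0xda (big-endian) → word 0xda
opcode [5+:3] = (word>>5) & 0x7 = 6  ←
flags [0+:5] = (word>>0) & 0x1f = 26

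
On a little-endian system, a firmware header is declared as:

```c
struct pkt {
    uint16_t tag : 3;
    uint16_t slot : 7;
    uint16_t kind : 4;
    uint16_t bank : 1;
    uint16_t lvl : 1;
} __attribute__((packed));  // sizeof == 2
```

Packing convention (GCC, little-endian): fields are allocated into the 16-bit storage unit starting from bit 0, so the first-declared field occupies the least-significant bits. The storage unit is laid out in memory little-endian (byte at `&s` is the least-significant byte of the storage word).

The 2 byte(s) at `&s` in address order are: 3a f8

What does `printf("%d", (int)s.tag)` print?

[0]=0x3a [1]=0xf8 (little-endian) → word 0xf83a
tag:3 @ bit 0 → (0xf83a>>0)&0x7 = 0x2  ←
slot:7 @ bit 3 → (0xf83a>>3)&0x7f = 0x7
kind:4 @ bit 10 → (0xf83a>>10)&0xf = 0xe
bank:1 @ bit 14 → (0xf83a>>14)&0x1 = 0x1
lvl:1 @ bit 15 → (0xf83a>>15)&0x1 = 0x1

2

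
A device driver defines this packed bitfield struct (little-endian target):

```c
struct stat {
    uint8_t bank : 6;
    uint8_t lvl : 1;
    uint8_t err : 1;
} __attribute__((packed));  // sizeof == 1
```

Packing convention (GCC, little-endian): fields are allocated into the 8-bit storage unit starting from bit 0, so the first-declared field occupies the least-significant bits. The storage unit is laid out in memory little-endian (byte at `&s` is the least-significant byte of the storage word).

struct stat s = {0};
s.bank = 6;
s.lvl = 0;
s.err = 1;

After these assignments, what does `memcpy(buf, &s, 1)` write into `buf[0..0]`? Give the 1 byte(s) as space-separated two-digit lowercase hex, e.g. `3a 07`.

86

bank:6 = 6 → 0x6 << 0 → word 0x06
lvl:1 = 0 → 0x0 << 6 → word 0x06
err:1 = 1 → 0x1 << 7 → word 0x86
word = 0x86 → little-endian bytes:
  [0]=0x86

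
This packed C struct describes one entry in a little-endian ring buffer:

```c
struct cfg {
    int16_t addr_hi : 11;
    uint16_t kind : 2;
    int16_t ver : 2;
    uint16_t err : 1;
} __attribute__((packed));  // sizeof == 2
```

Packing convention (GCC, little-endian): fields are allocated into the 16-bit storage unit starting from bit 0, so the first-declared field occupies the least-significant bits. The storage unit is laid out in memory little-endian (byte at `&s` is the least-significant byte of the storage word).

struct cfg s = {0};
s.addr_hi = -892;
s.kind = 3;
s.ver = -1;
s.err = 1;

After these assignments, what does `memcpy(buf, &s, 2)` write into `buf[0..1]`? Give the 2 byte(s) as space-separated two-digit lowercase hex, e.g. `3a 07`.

84 fc

addr_hi (11b) val=-892 bits=0x484 at bit 0: 0x0484
kind (2b) val=3 bits=0x3 at bit 11: 0x1c84
ver (2b) val=-1 bits=0x3 at bit 13: 0x7c84
err (1b) val=1 bits=0x1 at bit 15: 0xfc84
word = 0xfc84 → little-endian bytes:
  [0]=0x84  [1]=0xfc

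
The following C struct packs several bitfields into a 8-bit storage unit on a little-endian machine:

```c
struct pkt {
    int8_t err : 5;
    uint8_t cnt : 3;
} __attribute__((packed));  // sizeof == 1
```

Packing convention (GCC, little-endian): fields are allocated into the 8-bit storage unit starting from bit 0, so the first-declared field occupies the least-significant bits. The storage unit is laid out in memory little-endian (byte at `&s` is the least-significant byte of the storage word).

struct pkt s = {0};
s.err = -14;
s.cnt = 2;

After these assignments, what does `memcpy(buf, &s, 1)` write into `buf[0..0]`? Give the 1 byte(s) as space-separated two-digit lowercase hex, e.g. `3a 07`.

52

err:5 = -14 → 0x12 << 0 → word 0x12
cnt:3 = 2 → 0x2 << 5 → word 0x52
word = 0x52 → little-endian bytes:
  [0]=0x52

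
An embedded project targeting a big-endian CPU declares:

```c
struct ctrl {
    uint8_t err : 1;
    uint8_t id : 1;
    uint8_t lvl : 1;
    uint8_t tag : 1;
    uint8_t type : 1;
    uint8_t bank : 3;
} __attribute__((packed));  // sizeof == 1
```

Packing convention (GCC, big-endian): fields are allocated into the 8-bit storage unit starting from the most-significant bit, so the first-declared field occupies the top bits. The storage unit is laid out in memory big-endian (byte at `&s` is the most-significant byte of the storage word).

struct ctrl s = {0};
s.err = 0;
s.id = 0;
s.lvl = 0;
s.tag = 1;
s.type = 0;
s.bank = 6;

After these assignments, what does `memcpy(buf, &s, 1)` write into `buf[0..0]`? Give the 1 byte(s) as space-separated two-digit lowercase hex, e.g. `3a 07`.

err:1 = 0 → 0x0 << 7 → word 0x00
id:1 = 0 → 0x0 << 6 → word 0x00
lvl:1 = 0 → 0x0 << 5 → word 0x00
tag:1 = 1 → 0x1 << 4 → word 0x10
type:1 = 0 → 0x0 << 3 → word 0x10
bank:3 = 6 → 0x6 << 0 → word 0x16
word = 0x16 → big-endian bytes:
  [0]=0x16

16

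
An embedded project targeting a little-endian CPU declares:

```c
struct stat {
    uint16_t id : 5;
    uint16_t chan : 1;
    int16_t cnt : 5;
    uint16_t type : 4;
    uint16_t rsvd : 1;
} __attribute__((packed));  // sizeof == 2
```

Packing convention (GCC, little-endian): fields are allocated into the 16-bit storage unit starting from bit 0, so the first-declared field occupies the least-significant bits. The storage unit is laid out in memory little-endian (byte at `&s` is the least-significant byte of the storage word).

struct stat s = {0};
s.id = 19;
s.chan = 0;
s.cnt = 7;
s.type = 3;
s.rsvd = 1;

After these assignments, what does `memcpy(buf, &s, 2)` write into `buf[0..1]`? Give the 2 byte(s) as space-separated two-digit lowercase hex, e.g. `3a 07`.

id (5b) val=19 bits=0x13 at bit 0: 0x0013
chan (1b) val=0 bits=0x0 at bit 5: 0x0013
cnt (5b) val=7 bits=0x7 at bit 6: 0x01d3
type (4b) val=3 bits=0x3 at bit 11: 0x19d3
rsvd (1b) val=1 bits=0x1 at bit 15: 0x99d3
word = 0x99d3 → little-endian bytes:
  [0]=0xd3  [1]=0x99

d3 99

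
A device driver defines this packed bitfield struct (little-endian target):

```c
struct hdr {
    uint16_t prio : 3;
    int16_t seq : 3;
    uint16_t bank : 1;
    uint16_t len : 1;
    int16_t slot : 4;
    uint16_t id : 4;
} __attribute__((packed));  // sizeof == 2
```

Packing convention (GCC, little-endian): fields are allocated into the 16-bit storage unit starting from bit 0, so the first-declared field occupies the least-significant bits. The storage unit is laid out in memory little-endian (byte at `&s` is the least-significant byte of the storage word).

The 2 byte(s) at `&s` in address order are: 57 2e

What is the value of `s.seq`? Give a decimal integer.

2

[0]=0x57 [1]=0x2e (little-endian) → word 0x2e57
prio:3 @ bit 0 → (0x2e57>>0)&0x7 = 0x7
seq:3 @ bit 3 → (0x2e57>>3)&0x7 = 0x2  ←
bank:1 @ bit 6 → (0x2e57>>6)&0x1 = 0x1
len:1 @ bit 7 → (0x2e57>>7)&0x1 = 0x0
slot:4 @ bit 8 → (0x2e57>>8)&0xf = 0xe
id:4 @ bit 12 → (0x2e57>>12)&0xf = 0x2
seq signed 3b, MSB=0: value = 2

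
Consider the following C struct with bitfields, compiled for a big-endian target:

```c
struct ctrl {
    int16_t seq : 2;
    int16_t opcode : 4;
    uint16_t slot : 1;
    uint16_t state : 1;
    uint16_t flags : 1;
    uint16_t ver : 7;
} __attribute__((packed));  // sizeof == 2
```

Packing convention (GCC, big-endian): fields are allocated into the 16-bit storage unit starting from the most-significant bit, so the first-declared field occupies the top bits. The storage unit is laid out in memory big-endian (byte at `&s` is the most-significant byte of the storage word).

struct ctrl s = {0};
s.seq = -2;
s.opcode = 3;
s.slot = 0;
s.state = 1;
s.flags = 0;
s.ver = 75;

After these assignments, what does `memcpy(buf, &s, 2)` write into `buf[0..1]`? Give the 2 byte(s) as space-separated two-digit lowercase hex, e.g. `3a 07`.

seq (2b) val=-2 bits=0x2 at bit 14: 0x8000
opcode (4b) val=3 bits=0x3 at bit 10: 0x8c00
slot (1b) val=0 bits=0x0 at bit 9: 0x8c00
state (1b) val=1 bits=0x1 at bit 8: 0x8d00
flags (1b) val=0 bits=0x0 at bit 7: 0x8d00
ver (7b) val=75 bits=0x4b at bit 0: 0x8d4b
word = 0x8d4b → big-endian bytes:
  [0]=0x8d  [1]=0x4b

8d 4b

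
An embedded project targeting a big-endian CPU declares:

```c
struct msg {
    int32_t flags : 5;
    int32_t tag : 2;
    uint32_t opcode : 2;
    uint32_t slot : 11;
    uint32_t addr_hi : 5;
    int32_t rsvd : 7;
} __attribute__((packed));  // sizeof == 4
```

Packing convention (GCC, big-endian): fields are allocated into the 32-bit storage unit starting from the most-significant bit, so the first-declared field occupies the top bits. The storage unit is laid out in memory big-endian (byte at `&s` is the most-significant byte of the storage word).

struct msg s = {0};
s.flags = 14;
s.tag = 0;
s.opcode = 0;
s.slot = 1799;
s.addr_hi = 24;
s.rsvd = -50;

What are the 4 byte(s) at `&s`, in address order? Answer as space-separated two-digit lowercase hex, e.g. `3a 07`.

70 70 7c 4e

[27+:5] flags=14 & 0x1f = 0xe; word=0x70000000
[25+:2] tag=0 & 0x3 = 0x0; word=0x70000000
[23+:2] opcode=0 & 0x3 = 0x0; word=0x70000000
[12+:11] slot=1799 & 0x7ff = 0x707; word=0x70707000
[7+:5] addr_hi=24 & 0x1f = 0x18; word=0x70707c00
[0+:7] rsvd=-50 & 0x7f = 0x4e; word=0x70707c4e
word = 0x70707c4e → big-endian bytes:
  [0]=0x70  [1]=0x70  [2]=0x7c  [3]=0x4e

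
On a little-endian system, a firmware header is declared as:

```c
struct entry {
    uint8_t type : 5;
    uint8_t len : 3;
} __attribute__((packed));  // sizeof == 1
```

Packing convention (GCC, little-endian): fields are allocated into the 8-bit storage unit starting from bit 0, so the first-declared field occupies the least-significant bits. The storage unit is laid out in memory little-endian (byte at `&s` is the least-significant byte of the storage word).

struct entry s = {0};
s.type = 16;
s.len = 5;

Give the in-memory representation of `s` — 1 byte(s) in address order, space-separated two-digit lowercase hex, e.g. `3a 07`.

b0

[0+:5] type=16 & 0x1f = 0x10; word=0x10
[5+:3] len=5 & 0x7 = 0x5; word=0xb0
word = 0xb0 → little-endian bytes:
  [0]=0xb0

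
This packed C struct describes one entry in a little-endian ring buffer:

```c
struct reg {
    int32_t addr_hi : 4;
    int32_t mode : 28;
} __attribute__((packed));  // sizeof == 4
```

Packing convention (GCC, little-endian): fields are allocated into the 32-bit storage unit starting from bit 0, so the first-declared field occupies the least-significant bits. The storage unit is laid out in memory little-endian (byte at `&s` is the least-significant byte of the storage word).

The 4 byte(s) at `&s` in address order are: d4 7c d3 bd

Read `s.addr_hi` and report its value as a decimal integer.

[0]=0xd4 [1]=0x7c [2]=0xd3 [3]=0xbd (little-endian) → word 0xbdd37cd4
addr_hi:4 @ bit 0 → (0xbdd37cd4>>0)&0xf = 0x4  ←
mode:28 @ bit 4 → (0xbdd37cd4>>4)&0xfffffff = 0xbdd37cd
addr_hi signed 4b, MSB=0: value = 4

4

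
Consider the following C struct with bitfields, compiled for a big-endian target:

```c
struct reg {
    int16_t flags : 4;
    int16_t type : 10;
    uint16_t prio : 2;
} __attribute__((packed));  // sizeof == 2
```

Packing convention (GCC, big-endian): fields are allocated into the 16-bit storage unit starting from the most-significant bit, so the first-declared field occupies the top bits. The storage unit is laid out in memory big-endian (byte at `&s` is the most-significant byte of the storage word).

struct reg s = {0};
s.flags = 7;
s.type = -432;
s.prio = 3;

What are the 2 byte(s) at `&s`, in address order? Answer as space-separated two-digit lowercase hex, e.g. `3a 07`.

79 43

flags (4b) val=7 bits=0x7 at bit 12: 0x7000
type (10b) val=-432 bits=0x250 at bit 2: 0x7940
prio (2b) val=3 bits=0x3 at bit 0: 0x7943
word = 0x7943 → big-endian bytes:
  [0]=0x79  [1]=0x43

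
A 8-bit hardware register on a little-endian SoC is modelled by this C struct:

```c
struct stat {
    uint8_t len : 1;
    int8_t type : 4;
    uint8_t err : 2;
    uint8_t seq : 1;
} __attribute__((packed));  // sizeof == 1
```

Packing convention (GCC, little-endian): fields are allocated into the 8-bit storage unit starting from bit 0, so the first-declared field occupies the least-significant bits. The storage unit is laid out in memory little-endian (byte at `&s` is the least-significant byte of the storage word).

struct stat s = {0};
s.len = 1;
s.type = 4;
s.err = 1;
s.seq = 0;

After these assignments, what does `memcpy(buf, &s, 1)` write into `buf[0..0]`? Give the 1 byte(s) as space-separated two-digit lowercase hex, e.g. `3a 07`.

29

[0+:1] len=1 & 0x1 = 0x1; word=0x01
[1+:4] type=4 & 0xf = 0x4; word=0x09
[5+:2] err=1 & 0x3 = 0x1; word=0x29
[7+:1] seq=0 & 0x1 = 0x0; word=0x29
word = 0x29 → little-endian bytes:
  [0]=0x29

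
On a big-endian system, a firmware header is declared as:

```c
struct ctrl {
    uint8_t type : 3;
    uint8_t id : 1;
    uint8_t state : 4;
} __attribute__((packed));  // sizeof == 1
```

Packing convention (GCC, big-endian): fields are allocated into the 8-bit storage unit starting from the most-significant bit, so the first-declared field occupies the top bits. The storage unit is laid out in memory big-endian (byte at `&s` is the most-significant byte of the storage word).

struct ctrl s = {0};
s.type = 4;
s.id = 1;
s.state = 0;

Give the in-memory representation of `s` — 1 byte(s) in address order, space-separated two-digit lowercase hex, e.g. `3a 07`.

type (3b) val=4 bits=0x4 at bit 5: 0x80
id (1b) val=1 bits=0x1 at bit 4: 0x90
state (4b) val=0 bits=0x0 at bit 0: 0x90
word = 0x90 → big-endian bytes:
  [0]=0x90

90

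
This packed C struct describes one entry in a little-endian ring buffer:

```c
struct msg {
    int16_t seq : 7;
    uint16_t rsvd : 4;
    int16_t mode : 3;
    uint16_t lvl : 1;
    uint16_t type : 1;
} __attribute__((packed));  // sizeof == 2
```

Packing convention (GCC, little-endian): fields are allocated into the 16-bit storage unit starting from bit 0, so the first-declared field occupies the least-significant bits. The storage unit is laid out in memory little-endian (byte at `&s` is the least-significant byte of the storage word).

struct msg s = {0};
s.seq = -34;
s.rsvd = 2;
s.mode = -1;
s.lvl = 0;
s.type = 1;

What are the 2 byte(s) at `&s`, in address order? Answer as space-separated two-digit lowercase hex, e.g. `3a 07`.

5e b9

seq:7 = -34 → 0x5e << 0 → word 0x005e
rsvd:4 = 2 → 0x2 << 7 → word 0x015e
mode:3 = -1 → 0x7 << 11 → word 0x395e
lvl:1 = 0 → 0x0 << 14 → word 0x395e
type:1 = 1 → 0x1 << 15 → word 0xb95e
word = 0xb95e → little-endian bytes:
  [0]=0x5e  [1]=0xb9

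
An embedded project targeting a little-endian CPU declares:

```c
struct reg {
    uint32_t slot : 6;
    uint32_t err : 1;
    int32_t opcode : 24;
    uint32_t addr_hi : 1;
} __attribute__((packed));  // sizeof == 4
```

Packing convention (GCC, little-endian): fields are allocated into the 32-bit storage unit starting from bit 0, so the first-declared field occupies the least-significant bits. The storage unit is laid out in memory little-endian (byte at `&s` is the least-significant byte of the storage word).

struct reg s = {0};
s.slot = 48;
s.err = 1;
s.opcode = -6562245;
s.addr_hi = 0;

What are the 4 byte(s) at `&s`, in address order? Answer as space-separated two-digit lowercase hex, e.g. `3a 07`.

f0 1d ef 4d

[0+:6] slot=48 & 0x3f = 0x30; word=0x00000030
[6+:1] err=1 & 0x1 = 0x1; word=0x00000070
[7+:24] opcode=-6562245 & 0xffffff = 0x9bde3b; word=0x4def1df0
[31+:1] addr_hi=0 & 0x1 = 0x0; word=0x4def1df0
word = 0x4def1df0 → little-endian bytes:
  [0]=0xf0  [1]=0x1d  [2]=0xef  [3]=0x4d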